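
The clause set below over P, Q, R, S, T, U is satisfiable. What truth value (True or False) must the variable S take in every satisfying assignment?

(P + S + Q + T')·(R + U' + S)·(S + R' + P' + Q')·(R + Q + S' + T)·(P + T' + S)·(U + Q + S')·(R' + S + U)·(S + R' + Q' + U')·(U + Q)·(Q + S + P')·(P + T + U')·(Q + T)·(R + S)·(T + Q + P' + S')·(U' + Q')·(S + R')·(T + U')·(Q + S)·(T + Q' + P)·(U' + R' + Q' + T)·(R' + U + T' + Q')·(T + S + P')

Suppose S = 0.
(R) alone gives R = 1.
Now (R') is unsatisfied and unit — conflict.
So every satisfying assignment has S = True.

True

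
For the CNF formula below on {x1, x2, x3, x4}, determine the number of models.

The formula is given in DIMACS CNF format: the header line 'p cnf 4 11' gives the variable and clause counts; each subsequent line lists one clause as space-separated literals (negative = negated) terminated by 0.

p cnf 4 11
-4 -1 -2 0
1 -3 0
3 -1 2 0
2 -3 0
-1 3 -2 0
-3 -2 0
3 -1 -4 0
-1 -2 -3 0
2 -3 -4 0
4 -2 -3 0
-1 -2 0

There are 2^4 = 16 truth assignments over (x1, x2, x3, x4).
Split on x1. With x1 = True, the clauses containing x1 are satisfied and ¬x1 drops from the rest; 0 of the 2^3 = 8 assignments to the other variables satisfy what remains.
With x1 = False, by the same count on the reduced clause set, 4 assignments work.
(One model: x1=F, x2=F, x3=F, x4=F.)
Total: 0 + 4 = 4.

4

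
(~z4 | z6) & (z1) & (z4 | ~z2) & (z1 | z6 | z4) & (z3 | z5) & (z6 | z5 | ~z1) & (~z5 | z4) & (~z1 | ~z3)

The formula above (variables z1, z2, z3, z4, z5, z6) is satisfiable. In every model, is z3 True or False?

False

Suppose z3 = 1.
From the singleton clause (z1), z1 = 1.
Now (~z1) is unsatisfied and unit — conflict.
So every satisfying assignment has z3 = False.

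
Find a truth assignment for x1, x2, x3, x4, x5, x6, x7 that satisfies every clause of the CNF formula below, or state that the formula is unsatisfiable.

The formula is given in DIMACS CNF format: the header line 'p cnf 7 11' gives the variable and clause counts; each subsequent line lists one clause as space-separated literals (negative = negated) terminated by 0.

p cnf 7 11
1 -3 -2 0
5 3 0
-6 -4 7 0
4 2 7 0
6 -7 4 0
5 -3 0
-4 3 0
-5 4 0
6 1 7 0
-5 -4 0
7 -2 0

UNSATISFIABLE

Branch on x5: set x5 = True.
From the singleton clause (x4), x4 = True.
Now (¬x4) is unsatisfied and unit — conflict.
So x5 must be the other value — set x5 = False.
From the singleton clause (x3), x3 = True.
Now (¬x3) is unsatisfied and unit — conflict.
Either choice for x5 ends in contradiction.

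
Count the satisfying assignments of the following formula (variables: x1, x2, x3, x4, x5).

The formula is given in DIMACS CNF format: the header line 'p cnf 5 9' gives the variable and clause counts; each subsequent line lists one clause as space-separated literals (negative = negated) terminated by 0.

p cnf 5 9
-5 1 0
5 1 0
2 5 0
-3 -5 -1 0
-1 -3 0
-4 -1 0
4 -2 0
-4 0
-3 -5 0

1

There are 2^5 = 32 truth assignments over (x1, x2, x3, x4, x5).
Split on x3. With x3 = True, the clauses containing x3 are satisfied and ¬x3 drops from the rest; 0 of the 2^4 = 16 assignments to the other variables satisfy what remains.
With x3 = False, by the same count on the reduced clause set, 1 assignment works.
(One model: x1=T, x2=F, x3=F, x4=F, x5=T.)
Total: 0 + 1 = 1.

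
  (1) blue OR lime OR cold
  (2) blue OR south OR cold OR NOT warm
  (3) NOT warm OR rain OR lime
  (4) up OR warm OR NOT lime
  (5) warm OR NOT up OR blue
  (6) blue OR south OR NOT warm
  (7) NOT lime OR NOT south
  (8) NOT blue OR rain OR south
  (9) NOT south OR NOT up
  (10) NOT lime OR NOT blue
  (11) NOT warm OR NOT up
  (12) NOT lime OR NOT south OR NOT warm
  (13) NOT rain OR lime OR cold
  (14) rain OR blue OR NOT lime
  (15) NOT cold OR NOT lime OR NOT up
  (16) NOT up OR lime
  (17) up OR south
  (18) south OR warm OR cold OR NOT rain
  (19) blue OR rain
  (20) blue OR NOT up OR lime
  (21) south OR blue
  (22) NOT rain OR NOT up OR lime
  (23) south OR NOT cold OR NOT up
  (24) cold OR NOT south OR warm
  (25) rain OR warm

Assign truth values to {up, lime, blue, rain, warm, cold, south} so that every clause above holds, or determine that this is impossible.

Suppose lime = false.
Unit clause (NOT up) forces up = false.
Unit clause (south) forces south = true.
Suppose blue = false.
Unit clause (cold) forces cold = true.
Unit clause (rain) forces rain = true.
Every clause is now satisfied; warm is unconstrained.

up=false, lime=false, blue=false, rain=true, warm=true, cold=true, south=true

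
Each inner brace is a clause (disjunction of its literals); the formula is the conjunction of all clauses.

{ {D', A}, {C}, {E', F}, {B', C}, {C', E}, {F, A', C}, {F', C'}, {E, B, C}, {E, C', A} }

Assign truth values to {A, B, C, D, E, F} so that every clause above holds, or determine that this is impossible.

UNSATISFIABLE

From the singleton clause (C), C = 1.
From the singleton clause (E), E = 1.
From the singleton clause (F), F = 1.
But (F') is also a unit clause — contradiction.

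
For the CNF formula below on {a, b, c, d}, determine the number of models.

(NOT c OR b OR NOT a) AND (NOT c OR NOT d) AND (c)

There are 2^4 = 16 truth assignments over (a, b, c, d).
Split on d. With d = true, the clauses containing d are satisfied and NOT d drops from the rest; 0 of the 2^3 = 8 assignments to the other variables satisfy what remains.
With d = false, by the same count on the reduced clause set, 3 assignments work.
(One model: a=F, b=F, c=T, d=F.)
Total: 0 + 3 = 3.

3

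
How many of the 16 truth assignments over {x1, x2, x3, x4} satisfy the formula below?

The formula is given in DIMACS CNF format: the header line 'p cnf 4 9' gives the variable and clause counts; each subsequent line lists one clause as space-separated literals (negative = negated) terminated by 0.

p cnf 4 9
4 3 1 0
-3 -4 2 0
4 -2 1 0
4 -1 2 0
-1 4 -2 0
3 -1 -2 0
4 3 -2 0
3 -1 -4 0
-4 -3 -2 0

There are 2^4 = 16 truth assignments over (x1, x2, x3, x4).
Split on x2. With x2 = True, the clauses containing x2 are satisfied and ¬x2 drops from the rest; 1 of the 2^3 = 8 assignments to the other variables satisfy what remains.
With x2 = False, by the same count on the reduced clause set, 2 assignments work.
(One model: x1=F, x2=F, x3=F, x4=T.)
Total: 1 + 2 = 3.

3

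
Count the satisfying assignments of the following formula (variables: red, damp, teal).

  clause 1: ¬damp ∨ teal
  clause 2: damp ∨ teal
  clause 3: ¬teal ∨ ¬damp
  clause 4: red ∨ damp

1

There are 2^3 = 8 truth assignments over (red, damp, teal).
Check each against the 4 clauses (columns in the order red, damp, teal):
  F F F  ✗ fails (damp ∨ teal)
  F F T  ✗ fails (red ∨ damp)
  F T F  ✗ fails (¬damp ∨ teal)
  F T T  ✗ fails (¬teal ∨ ¬damp)
  T F F  ✗ fails (damp ∨ teal)
  T F T  ✓ satisfies all
  T T F  ✗ fails (¬damp ∨ teal)
  T T T  ✗ fails (¬teal ∨ ¬damp)
1 of the 8 rows is a model.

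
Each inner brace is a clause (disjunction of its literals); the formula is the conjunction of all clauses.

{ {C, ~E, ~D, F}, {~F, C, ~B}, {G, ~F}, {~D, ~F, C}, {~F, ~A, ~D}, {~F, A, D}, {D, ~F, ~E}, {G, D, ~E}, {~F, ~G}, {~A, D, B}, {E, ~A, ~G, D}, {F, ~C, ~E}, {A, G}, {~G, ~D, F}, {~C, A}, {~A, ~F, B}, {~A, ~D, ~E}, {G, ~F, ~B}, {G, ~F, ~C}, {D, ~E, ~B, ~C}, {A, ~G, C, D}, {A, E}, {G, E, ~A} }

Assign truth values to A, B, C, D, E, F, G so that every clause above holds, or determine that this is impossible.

A=1, B=1, C=0, D=0, E=1, F=0, G=1

Try G = 1.
Unit clause (~F) forces F = 0.
Unit clause (~D) forces D = 0.
Try A = 1.
Unit clause (B) forces B = 1.
Unit clause (E) forces E = 1.
Unit clause (~C) forces C = 0.
Every clause now holds.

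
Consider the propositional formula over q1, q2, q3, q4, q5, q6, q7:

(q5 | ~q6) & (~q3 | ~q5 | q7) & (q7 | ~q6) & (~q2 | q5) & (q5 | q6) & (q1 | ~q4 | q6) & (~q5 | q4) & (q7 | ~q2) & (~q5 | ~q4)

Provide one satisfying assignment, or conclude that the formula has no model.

Case q5 = 1:
From the singleton clause (q4), q4 = 1.
Now (~q4) is unsatisfied and unit — conflict.
That branch fails; take q5 = 0 instead.
From the singleton clause (~q6), q6 = 0.
Now (q6) is unsatisfied and unit — conflict.
Both values of q5 lead to a conflict.

UNSATISFIABLE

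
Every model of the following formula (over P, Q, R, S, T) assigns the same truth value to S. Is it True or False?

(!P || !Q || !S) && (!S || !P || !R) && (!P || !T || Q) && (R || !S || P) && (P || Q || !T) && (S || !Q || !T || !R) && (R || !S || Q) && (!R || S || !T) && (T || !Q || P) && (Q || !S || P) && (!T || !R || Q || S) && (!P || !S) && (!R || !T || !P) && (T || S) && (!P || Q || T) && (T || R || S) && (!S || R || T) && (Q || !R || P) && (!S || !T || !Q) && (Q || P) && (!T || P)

Suppose S = true.
(!P) alone gives P = false.
(R) alone gives R = true.
(Q) alone gives Q = true.
(T) alone gives T = true.
But (!T) is also a unit clause — contradiction.
So every satisfying assignment has S = False.

False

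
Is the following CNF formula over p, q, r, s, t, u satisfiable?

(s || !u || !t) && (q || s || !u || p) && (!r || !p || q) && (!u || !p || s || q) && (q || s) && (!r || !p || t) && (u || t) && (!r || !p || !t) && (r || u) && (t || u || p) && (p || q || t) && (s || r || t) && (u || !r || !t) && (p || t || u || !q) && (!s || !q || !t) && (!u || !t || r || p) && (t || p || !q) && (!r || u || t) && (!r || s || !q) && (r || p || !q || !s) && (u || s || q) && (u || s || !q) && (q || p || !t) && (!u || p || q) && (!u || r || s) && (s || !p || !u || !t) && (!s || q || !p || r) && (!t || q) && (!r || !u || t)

Try q = true.
Try u = true.
Try s = true.
From the singleton clause (!t), t = false.
From the singleton clause (p), p = true.
From the singleton clause (!r), r = false.
This assignment satisfies each clause.
A satisfying assignment: p=true, q=true, r=false, s=true, t=false, u=true.

Satisfiable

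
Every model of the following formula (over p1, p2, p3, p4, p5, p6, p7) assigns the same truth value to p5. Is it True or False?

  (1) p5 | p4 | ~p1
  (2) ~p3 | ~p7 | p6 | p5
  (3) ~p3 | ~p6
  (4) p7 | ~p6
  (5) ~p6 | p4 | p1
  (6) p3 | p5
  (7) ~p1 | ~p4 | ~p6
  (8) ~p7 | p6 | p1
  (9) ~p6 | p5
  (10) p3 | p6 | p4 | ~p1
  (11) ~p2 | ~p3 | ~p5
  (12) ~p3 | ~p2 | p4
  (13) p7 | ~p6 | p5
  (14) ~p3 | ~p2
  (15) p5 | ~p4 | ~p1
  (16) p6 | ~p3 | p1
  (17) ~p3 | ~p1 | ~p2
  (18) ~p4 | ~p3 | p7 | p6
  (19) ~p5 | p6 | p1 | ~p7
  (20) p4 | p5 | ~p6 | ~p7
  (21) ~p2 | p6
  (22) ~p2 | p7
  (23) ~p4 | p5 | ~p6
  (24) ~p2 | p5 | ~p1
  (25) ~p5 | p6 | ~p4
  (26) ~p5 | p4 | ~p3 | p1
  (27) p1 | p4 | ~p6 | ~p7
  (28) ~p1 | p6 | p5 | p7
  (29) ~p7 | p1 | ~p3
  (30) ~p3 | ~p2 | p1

Suppose p5 = 0.
From the singleton clause (p3), p3 = 1.
From the singleton clause (~p6), p6 = 0.
From the singleton clause (~p7), p7 = 0.
From the singleton clause (~p2), p2 = 0.
From the singleton clause (p1), p1 = 1.
Now (~p1) is unsatisfied and unit — conflict.
So every satisfying assignment has p5 = True.

True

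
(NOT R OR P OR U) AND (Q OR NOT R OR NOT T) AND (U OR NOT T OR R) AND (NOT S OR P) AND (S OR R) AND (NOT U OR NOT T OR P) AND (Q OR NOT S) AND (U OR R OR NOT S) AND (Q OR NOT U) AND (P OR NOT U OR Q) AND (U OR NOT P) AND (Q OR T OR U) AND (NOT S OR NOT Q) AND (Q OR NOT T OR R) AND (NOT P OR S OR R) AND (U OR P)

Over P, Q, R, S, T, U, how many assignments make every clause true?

3

There are 2^6 = 64 truth assignments over (P, Q, R, S, T, U).
Split on P. With P = true, the clauses containing P are satisfied and NOT P drops from the rest; 2 of the 2^5 = 32 assignments to the other variables satisfy what remains.
With P = false, by the same count on the reduced clause set, 1 assignment works.
(One model: P=F, Q=T, R=T, S=F, T=F, U=T.)
Total: 2 + 1 = 3.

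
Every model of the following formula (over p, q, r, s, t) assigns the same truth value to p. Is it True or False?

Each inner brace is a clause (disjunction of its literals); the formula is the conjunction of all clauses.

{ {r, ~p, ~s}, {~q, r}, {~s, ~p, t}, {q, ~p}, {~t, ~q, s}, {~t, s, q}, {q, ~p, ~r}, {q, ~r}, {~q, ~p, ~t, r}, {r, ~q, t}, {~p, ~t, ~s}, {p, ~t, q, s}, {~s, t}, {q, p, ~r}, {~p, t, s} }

False

Suppose p = 1.
The clause (q) is unit, so q = 1.
The clause (r) is unit, so r = 1.
Branch on s: set s = 0.
The clause (~t) is unit, so t = 0.
But (t) is also a unit clause — contradiction.
So s must be the other value — set s = 1.
The clause (t) is unit, so t = 1.
But (~t) is also a unit clause — contradiction.
Neither s = 1 nor s = 0 works.
So every satisfying assignment has p = False.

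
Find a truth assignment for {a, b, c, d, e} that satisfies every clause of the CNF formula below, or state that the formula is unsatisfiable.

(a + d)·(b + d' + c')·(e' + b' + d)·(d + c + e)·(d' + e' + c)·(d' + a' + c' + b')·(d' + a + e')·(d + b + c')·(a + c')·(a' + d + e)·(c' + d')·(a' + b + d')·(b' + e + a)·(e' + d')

a: 0, b: 0, c: 0, d: 1, e: 0

Suppose a = 0.
Unit clause (d) forces d = 1.
Unit clause (e') forces e = 0.
Unit clause (c') forces c = 0.
Unit clause (b') forces b = 0.
Every clause now holds.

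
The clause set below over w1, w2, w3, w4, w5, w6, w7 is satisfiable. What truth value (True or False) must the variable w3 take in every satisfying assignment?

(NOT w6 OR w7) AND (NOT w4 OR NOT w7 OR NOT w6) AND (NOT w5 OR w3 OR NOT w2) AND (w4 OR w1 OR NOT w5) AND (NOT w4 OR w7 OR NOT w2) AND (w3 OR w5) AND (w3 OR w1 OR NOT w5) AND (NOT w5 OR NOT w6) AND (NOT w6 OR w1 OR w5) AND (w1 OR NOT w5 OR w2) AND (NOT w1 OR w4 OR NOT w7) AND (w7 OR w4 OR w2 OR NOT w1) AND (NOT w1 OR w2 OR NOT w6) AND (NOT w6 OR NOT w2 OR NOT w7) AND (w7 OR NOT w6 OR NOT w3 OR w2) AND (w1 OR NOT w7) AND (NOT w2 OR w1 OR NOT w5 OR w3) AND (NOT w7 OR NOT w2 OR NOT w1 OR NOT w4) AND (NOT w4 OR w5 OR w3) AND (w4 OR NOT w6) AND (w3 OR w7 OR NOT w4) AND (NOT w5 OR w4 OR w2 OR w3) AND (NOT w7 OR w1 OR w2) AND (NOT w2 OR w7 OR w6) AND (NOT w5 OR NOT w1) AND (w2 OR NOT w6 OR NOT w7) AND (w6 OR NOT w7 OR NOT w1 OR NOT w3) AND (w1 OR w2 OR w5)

True

Suppose w3 = false.
From the singleton clause (w5), w5 = true.
From the singleton clause (NOT w2), w2 = false.
From the singleton clause (w1), w1 = true.
But (NOT w1) is also a unit clause — contradiction.
So every satisfying assignment has w3 = True.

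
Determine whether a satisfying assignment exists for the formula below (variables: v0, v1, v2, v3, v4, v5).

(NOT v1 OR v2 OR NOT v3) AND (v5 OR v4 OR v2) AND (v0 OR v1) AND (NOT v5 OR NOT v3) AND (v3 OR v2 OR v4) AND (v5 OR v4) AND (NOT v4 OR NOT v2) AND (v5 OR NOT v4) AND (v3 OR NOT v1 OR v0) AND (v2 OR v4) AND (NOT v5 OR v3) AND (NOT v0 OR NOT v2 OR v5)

Case v0 = true:
Case v5 = false:
From the singleton clause (v4), v4 = true.
Now (NOT v4) is unsatisfied and unit — conflict.
Undo v5 and try v5 = true.
From the singleton clause (NOT v3), v3 = false.
Now (v3) is unsatisfied and unit — conflict.
Neither v5 = true nor v5 = false works.
Undo v0 and try v0 = false.
From the singleton clause (v1), v1 = true.
From the singleton clause (v3), v3 = true.
From the singleton clause (v2), v2 = true.
From the singleton clause (NOT v5), v5 = false.
From the singleton clause (v4), v4 = true.
Now (NOT v4) is unsatisfied and unit — conflict.
Neither v0 = true nor v0 = false works.
No assignment satisfies every clause.

Unsatisfiable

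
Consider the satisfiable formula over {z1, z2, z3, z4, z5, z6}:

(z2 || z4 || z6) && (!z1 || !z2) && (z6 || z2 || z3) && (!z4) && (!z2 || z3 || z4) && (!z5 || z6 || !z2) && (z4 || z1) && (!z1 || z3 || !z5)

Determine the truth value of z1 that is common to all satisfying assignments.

True

Suppose z1 = false.
The clause (!z4) is unit, so z4 = false.
That conflicts with the unit clause (z4).
So every satisfying assignment has z1 = True.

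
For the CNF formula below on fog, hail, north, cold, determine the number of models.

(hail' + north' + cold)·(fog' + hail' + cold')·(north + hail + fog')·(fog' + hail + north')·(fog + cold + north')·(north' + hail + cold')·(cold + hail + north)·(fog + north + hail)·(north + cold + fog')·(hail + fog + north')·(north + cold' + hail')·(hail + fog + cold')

2

There are 2^4 = 16 truth assignments over (fog, hail, north, cold).
Check each against the 12 clauses (columns in the order fog, hail, north, cold):
  F F F F  ✗ fails (cold + hail + north)
  F F F T  ✗ fails (fog + north + hail)
  F F T F  ✗ fails (fog + cold + north')
  F F T T  ✗ fails (north' + hail + cold')
  F T F F  ✓ satisfies all
  F T F T  ✗ fails (north + cold' + hail')
  F T T F  ✗ fails (hail' + north' + cold)
  F T T T  ✓ satisfies all
  T F F F  ✗ fails (north + hail + fog')
  T F F T  ✗ fails (north + hail + fog')
  T F T F  ✗ fails (fog' + hail + north')
  T F T T  ✗ fails (fog' + hail + north')
  T T F F  ✗ fails (north + cold + fog')
  T T F T  ✗ fails (fog' + hail' + cold')
  T T T F  ✗ fails (hail' + north' + cold)
  T T T T  ✗ fails (fog' + hail' + cold')
2 of the 16 rows are models.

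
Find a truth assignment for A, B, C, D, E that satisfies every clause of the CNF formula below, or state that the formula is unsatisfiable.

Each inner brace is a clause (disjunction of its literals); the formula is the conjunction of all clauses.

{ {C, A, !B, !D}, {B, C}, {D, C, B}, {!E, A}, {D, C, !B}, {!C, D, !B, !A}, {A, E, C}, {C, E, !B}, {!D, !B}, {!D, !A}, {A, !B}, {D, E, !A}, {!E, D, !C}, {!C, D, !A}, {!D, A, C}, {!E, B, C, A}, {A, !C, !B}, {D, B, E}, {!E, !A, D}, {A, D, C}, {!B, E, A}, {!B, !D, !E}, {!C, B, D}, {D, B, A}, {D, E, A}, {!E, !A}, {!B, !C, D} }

A ↦ false, B ↦ false, C ↦ true, D ↦ true, E ↦ false

Branch on B: set B = false.
From the singleton clause (C), C = true.
From the singleton clause (D), D = true.
From the singleton clause (!A), A = false.
From the singleton clause (!E), E = false.
Every clause now holds.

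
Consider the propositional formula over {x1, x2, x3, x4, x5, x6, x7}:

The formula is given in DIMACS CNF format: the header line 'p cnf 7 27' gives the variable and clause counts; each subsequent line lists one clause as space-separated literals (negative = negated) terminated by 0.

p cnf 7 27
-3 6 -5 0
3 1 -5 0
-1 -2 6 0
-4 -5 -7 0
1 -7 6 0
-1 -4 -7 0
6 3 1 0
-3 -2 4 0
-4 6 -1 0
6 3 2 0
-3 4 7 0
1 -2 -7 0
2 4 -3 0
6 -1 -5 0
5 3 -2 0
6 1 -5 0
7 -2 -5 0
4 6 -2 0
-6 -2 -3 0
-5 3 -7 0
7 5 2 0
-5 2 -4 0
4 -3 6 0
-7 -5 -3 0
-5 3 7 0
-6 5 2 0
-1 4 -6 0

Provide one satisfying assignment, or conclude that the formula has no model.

Suppose x3 = True.
Suppose x6 = False.
The clause (¬x5) is unit, so x5 = False.
The clause (x4) is unit, so x4 = True.
The clause (¬x1) is unit, so x1 = False.
The clause (¬x7) is unit, so x7 = False.
The clause (x2) is unit, so x2 = True.
All clauses are satisfied.

x1 ↦ False,  x2 ↦ True,  x3 ↦ True,  x4 ↦ True,  x5 ↦ False,  x6 ↦ False,  x7 ↦ False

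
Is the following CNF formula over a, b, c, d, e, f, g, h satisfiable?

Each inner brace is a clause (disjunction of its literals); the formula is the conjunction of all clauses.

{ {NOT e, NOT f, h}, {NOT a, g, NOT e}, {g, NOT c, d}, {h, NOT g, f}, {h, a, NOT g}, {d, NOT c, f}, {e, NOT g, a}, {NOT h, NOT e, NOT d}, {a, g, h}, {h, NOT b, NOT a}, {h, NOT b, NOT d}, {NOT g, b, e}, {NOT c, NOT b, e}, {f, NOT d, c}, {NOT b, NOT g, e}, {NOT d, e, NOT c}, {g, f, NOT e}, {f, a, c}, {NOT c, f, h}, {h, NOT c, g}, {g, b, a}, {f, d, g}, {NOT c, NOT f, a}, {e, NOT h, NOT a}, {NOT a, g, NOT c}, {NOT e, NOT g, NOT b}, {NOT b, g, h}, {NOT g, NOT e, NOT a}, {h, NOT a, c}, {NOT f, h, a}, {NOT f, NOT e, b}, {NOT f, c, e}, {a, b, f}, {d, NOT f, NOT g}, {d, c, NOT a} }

Try e = true.
Try f = true.
The clause (h) is unit, so h = true.
The clause (NOT d) is unit, so d = false.
The clause (b) is unit, so b = true.
The clause (NOT g) is unit, so g = false.
The clause (NOT a) is unit, so a = false.
The clause (NOT c) is unit, so c = false.
Every clause now holds.
A satisfying assignment: a=false; b=true; c=false; d=false; e=true; f=true; g=false; h=true.

Satisfiable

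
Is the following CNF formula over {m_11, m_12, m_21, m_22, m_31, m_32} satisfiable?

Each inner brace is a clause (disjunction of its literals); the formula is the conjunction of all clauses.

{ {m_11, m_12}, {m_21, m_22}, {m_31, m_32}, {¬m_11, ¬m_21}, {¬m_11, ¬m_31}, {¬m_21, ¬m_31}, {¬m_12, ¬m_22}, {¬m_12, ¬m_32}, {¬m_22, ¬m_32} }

No, unsatisfiable

Case m_11 = True:
(¬m_21) alone gives m_21 = False.
(m_22) alone gives m_22 = True.
(¬m_31) alone gives m_31 = False.
(m_32) alone gives m_32 = True.
That conflicts with the unit clause (¬m_32).
That branch fails; take m_11 = False instead.
(m_12) alone gives m_12 = True.
(¬m_22) alone gives m_22 = False.
(m_21) alone gives m_21 = True.
(¬m_31) alone gives m_31 = False.
(m_32) alone gives m_32 = True.
That conflicts with the unit clause (¬m_32).
Neither m_11 = True nor m_11 = False works.
No assignment satisfies every clause.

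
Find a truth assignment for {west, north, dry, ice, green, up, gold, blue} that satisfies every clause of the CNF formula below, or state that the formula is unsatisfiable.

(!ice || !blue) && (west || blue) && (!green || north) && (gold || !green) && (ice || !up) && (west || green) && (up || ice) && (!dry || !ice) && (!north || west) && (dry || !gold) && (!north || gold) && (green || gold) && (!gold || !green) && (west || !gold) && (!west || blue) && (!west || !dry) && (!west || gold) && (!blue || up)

Branch on ice: set ice = false.
From the singleton clause (!up), up = false.
That conflicts with the unit clause (up).
Undo ice and try ice = true.
From the singleton clause (!blue), blue = false.
From the singleton clause (west), west = true.
That conflicts with the unit clause (!west).
Neither ice = true nor ice = false works.

UNSATISFIABLE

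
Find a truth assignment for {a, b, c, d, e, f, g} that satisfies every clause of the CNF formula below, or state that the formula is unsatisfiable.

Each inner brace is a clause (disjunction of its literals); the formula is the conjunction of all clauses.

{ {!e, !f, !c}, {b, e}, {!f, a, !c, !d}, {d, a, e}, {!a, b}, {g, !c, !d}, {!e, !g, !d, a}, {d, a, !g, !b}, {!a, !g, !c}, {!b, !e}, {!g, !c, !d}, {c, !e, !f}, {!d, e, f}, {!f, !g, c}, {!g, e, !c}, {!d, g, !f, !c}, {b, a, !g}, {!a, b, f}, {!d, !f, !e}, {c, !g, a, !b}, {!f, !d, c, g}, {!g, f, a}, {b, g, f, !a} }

Try b = false.
(e) alone gives e = true.
(!a) alone gives a = false.
(!g) alone gives g = false.
Try f = false.
Try c = false.
All clauses hold; d can take either value.

a ↦ false; b ↦ false; c ↦ false; d ↦ true; e ↦ true; f ↦ false; g ↦ false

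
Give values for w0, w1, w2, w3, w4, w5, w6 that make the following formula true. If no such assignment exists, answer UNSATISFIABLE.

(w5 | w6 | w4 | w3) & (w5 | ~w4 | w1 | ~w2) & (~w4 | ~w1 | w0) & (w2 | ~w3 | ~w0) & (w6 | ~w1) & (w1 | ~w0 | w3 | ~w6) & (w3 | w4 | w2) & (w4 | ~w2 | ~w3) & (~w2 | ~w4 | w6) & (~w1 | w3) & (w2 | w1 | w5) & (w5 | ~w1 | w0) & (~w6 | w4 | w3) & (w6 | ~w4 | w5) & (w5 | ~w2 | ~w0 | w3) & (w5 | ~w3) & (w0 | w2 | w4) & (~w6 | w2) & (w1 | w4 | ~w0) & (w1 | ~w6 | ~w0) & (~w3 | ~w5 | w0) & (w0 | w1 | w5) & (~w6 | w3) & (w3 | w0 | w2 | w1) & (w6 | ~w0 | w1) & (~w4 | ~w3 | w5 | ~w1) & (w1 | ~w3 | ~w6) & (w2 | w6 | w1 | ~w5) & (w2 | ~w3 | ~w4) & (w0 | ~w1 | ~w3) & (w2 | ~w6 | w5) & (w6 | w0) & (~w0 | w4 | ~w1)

Branch on w6: set w6 = 1.
Unit clause (w2) forces w2 = 1.
Unit clause (w3) forces w3 = 1.
Unit clause (w4) forces w4 = 1.
Unit clause (w5) forces w5 = 1.
Unit clause (w0) forces w0 = 1.
Unit clause (w1) forces w1 = 1.
This assignment satisfies each clause.

w0: 1, w1: 1, w2: 1, w3: 1, w4: 1, w5: 1, w6: 1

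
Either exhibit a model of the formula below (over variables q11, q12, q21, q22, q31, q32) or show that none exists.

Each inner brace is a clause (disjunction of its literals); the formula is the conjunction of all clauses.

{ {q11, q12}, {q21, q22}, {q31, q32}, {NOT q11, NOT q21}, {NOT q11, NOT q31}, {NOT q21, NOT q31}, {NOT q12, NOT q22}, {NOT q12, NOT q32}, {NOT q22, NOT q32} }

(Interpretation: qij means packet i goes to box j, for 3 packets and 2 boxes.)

Suppose q11 = true.
The clause (NOT q21) is unit, so q21 = false.
The clause (q22) is unit, so q22 = true.
The clause (NOT q31) is unit, so q31 = false.
The clause (q32) is unit, so q32 = true.
Now (NOT q32) is unsatisfied and unit — conflict.
Undo q11 and try q11 = false.
The clause (q12) is unit, so q12 = true.
The clause (NOT q22) is unit, so q22 = false.
The clause (q21) is unit, so q21 = true.
The clause (NOT q31) is unit, so q31 = false.
The clause (q32) is unit, so q32 = true.
Now (NOT q32) is unsatisfied and unit — conflict.
Neither q11 = true nor q11 = false works.

UNSATISFIABLE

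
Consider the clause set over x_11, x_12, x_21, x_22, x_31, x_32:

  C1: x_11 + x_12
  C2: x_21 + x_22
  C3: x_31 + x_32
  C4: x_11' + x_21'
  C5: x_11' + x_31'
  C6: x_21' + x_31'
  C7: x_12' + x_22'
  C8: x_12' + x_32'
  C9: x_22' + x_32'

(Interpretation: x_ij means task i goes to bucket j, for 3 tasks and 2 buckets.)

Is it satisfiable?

No

Branch on x_11: set x_11 = 1.
Unit clause (x_21') forces x_21 = 0.
Unit clause (x_22) forces x_22 = 1.
Unit clause (x_31') forces x_31 = 0.
Unit clause (x_32) forces x_32 = 1.
That conflicts with the unit clause (x_32').
So x_11 must be the other value — set x_11 = 0.
Unit clause (x_12) forces x_12 = 1.
Unit clause (x_22') forces x_22 = 0.
Unit clause (x_21) forces x_21 = 1.
Unit clause (x_31') forces x_31 = 0.
Unit clause (x_32) forces x_32 = 1.
That conflicts with the unit clause (x_32').
Neither x_11 = 1 nor x_11 = 0 works.
No assignment satisfies every clause.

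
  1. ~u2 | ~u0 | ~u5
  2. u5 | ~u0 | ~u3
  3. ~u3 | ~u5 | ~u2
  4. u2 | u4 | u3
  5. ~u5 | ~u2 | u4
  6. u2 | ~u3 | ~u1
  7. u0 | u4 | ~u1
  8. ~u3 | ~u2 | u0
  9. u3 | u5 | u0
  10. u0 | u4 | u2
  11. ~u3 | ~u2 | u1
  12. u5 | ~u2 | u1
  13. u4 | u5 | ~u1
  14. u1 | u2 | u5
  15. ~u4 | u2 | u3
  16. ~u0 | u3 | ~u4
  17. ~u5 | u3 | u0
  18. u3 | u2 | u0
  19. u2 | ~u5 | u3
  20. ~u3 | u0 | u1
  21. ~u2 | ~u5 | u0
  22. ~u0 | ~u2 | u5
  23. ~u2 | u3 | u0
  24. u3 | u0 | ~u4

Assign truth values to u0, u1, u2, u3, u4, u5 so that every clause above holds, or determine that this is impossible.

Suppose u2 = 0.
Suppose u4 = 0.
From the singleton clause (u3), u3 = 1.
From the singleton clause (~u1), u1 = 0.
From the singleton clause (u0), u0 = 1.
From the singleton clause (u5), u5 = 1.
This assignment satisfies each clause.

u0 ↦ 1,  u1 ↦ 0,  u2 ↦ 0,  u3 ↦ 1,  u4 ↦ 0,  u5 ↦ 1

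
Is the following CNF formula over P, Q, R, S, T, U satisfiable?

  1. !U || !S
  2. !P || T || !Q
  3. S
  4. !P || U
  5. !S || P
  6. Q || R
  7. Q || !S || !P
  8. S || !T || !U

No

From the singleton clause (S), S = true.
From the singleton clause (!U), U = false.
From the singleton clause (!P), P = false.
That conflicts with the unit clause (P).
No assignment satisfies every clause.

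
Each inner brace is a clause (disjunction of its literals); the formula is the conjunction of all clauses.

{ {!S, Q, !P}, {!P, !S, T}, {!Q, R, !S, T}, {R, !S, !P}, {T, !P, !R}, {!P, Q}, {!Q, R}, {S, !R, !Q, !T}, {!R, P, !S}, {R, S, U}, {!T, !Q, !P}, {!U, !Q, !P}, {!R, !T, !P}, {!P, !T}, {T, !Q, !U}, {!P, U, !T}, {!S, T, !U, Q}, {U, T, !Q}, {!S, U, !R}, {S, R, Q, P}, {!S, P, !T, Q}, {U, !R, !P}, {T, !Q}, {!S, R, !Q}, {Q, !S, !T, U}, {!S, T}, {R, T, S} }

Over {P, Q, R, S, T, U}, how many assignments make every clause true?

4

There are 2^6 = 64 truth assignments over (P, Q, R, S, T, U).
Split on P. With P = true, the clauses containing P are satisfied and !P drops from the rest; 0 of the 2^5 = 32 assignments to the other variables satisfy what remains.
With P = false, by the same count on the reduced clause set, 4 assignments work.
(One model: P=F, Q=F, R=T, S=F, T=F, U=F.)
Total: 0 + 4 = 4.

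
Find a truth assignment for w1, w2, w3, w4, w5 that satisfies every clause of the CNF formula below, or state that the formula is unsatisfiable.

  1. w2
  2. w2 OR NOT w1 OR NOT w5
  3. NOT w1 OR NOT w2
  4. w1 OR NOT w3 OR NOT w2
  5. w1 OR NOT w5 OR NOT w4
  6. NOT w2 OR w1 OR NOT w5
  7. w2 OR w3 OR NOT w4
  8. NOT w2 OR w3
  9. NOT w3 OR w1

UNSATISFIABLE

The clause (w2) is unit, so w2 = true.
The clause (NOT w1) is unit, so w1 = false.
The clause (NOT w3) is unit, so w3 = false.
That conflicts with the unit clause (w3).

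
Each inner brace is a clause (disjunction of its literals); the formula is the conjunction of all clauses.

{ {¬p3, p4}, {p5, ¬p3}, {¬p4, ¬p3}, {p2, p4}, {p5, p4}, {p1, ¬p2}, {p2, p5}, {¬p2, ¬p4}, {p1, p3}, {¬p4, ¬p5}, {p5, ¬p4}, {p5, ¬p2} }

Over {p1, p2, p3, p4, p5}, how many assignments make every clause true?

1

There are 2^5 = 32 truth assignments over (p1, p2, p3, p4, p5).
Split on p5. With p5 = True, the clauses containing p5 are satisfied and ¬p5 drops from the rest; 1 of the 2^4 = 16 assignments to the other variables satisfy what remains.
With p5 = False, by the same count on the reduced clause set, 0 assignments work.
(One model: p1=T, p2=T, p3=F, p4=F, p5=T.)
Total: 1 + 0 = 1.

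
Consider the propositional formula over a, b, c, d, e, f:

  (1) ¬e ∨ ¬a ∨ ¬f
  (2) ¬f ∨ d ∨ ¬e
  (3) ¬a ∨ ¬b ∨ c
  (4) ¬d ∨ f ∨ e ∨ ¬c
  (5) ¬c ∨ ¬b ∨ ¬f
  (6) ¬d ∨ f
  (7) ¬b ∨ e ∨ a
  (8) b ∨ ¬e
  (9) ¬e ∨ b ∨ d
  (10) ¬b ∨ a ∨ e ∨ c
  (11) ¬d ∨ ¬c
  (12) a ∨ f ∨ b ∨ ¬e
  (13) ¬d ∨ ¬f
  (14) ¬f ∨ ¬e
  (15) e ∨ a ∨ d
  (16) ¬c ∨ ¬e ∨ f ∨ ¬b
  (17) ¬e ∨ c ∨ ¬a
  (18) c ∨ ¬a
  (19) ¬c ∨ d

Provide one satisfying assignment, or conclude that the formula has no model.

a ↦ False, b ↦ True, c ↦ False, d ↦ False, e ↦ True, f ↦ False

Suppose d = False.
The clause (¬c) is unit, so c = False.
The clause (¬a) is unit, so a = False.
The clause (e) is unit, so e = True.
The clause (¬f) is unit, so f = False.
The clause (b) is unit, so b = True.
All clauses are satisfied.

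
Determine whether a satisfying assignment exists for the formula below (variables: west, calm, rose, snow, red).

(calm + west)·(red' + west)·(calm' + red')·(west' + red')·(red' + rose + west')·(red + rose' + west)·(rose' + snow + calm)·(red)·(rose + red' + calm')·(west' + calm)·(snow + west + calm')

Unit clause (red) forces red = 1.
Unit clause (west) forces west = 1.
But (west') is also a unit clause — contradiction.
No assignment satisfies every clause.

Unsatisfiable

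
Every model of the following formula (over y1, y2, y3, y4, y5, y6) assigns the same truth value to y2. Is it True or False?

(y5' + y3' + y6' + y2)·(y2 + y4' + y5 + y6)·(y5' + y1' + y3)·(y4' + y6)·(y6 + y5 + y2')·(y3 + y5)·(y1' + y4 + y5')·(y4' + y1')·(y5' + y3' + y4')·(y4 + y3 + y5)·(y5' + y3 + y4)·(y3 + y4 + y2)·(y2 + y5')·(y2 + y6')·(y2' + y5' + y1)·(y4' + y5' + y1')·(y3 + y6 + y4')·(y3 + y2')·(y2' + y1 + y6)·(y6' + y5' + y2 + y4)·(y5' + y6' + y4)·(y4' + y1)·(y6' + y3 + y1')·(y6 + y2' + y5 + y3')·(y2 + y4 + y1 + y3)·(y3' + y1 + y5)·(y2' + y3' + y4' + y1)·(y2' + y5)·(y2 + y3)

Suppose y2 = 1.
From the singleton clause (y3), y3 = 1.
From the singleton clause (y5), y5 = 1.
From the singleton clause (y4'), y4 = 0.
From the singleton clause (y1'), y1 = 0.
But (y1) is also a unit clause — contradiction.
So every satisfying assignment has y2 = False.

False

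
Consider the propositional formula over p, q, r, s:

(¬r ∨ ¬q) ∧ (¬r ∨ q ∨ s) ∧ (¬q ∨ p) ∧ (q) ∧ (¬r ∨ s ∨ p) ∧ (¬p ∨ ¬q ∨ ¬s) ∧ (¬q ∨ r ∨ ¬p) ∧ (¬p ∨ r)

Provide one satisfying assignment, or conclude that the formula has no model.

The clause (q) is unit, so q = True.
The clause (¬r) is unit, so r = False.
The clause (p) is unit, so p = True.
But (¬p) is also a unit clause — contradiction.

UNSATISFIABLE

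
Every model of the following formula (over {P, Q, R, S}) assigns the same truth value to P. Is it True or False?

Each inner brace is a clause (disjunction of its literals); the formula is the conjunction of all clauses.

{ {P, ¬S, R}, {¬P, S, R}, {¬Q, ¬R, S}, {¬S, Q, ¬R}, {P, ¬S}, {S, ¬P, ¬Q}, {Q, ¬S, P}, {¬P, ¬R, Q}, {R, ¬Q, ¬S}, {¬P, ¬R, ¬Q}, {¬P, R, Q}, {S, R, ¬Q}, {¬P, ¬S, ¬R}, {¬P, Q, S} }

Suppose P = True.
Suppose S = True.
The clause (¬R) is unit, so R = False.
The clause (¬Q) is unit, so Q = False.
Now (Q) is unsatisfied and unit — conflict.
Backtrack on S: now try S = False.
The clause (R) is unit, so R = True.
The clause (¬Q) is unit, so Q = False.
Now (Q) is unsatisfied and unit — conflict.
Either choice for S ends in contradiction.
So every satisfying assignment has P = False.

False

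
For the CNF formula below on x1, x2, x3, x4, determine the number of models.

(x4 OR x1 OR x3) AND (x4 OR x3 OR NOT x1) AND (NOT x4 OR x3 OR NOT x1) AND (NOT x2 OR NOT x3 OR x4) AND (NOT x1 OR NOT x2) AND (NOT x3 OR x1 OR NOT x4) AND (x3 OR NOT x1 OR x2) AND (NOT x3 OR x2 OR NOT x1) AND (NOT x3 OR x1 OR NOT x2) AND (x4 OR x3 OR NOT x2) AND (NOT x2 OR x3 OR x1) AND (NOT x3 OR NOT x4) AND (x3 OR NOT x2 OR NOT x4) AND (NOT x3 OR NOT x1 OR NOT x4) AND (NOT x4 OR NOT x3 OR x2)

There are 2^4 = 16 truth assignments over (x1, x2, x3, x4).
Split on x1. With x1 = true, the clauses containing x1 are satisfied and NOT x1 drops from the rest; 0 of the 2^3 = 8 assignments to the other variables satisfy what remains.
With x1 = false, by the same count on the reduced clause set, 2 assignments work.
(One model: x1=F, x2=F, x3=F, x4=T.)
Total: 0 + 2 = 2.

2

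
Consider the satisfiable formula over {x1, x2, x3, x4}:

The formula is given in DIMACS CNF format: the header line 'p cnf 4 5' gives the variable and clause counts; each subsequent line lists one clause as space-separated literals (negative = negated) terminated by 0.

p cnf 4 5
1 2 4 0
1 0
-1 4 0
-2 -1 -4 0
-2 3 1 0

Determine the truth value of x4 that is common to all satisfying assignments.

True

Suppose x4 = False.
Unit clause (x1) forces x1 = True.
That conflicts with the unit clause (¬x1).
So every satisfying assignment has x4 = True.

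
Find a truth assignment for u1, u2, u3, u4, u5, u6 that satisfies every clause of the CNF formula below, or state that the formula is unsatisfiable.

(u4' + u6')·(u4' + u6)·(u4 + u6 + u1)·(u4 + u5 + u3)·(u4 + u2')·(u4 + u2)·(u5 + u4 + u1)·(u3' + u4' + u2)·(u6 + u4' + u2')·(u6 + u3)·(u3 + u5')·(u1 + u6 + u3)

UNSATISFIABLE

Suppose u4 = 0.
Unit clause (u2') forces u2 = 0.
But (u2) is also a unit clause — contradiction.
So u4 must be the other value — set u4 = 1.
Unit clause (u6') forces u6 = 0.
But (u6) is also a unit clause — contradiction.
Either choice for u4 ends in contradiction.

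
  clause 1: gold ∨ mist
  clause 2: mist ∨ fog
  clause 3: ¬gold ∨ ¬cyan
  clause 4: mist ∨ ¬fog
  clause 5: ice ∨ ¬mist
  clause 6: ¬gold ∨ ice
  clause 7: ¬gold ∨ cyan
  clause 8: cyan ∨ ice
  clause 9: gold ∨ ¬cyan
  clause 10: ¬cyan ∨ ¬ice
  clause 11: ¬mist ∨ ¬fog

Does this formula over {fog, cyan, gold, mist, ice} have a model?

Branch on gold: set gold = False.
From the singleton clause (mist), mist = True.
From the singleton clause (ice), ice = True.
From the singleton clause (¬cyan), cyan = False.
From the singleton clause (¬fog), fog = False.
Every clause now holds.
A satisfying assignment: fog=False,  cyan=False,  gold=False,  mist=True,  ice=True.

Satisfiable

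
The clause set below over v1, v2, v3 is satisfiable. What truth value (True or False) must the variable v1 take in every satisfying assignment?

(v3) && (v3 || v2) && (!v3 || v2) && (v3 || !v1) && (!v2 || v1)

True

Suppose v1 = false.
The clause (v3) is unit, so v3 = true.
The clause (v2) is unit, so v2 = true.
But (!v2) is also a unit clause — contradiction.
So every satisfying assignment has v1 = True.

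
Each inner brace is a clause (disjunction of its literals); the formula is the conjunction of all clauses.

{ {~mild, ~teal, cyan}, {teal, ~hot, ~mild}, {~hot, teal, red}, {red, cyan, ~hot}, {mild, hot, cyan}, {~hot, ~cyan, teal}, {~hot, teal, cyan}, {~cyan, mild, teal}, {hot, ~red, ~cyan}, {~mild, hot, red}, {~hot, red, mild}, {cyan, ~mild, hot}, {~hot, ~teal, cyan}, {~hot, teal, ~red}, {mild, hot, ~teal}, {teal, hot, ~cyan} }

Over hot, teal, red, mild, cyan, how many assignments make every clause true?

3

There are 2^5 = 32 truth assignments over (hot, teal, red, mild, cyan).
Split on hot. With hot = 1, the clauses containing hot are satisfied and ~hot drops from the rest; 3 of the 2^4 = 16 assignments to the other variables satisfy what remains.
With hot = 0, by the same count on the reduced clause set, 0 assignments work.
(One model: hot=T, teal=T, red=F, mild=T, cyan=T.)
Total: 3 + 0 = 3.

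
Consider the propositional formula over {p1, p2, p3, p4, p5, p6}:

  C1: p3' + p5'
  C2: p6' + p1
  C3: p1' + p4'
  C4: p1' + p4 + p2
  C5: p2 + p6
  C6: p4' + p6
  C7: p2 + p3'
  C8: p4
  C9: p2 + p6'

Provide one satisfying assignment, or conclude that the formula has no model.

(p4) alone gives p4 = 1.
(p1') alone gives p1 = 0.
(p6') alone gives p6 = 0.
But (p6) is also a unit clause — contradiction.

UNSATISFIABLE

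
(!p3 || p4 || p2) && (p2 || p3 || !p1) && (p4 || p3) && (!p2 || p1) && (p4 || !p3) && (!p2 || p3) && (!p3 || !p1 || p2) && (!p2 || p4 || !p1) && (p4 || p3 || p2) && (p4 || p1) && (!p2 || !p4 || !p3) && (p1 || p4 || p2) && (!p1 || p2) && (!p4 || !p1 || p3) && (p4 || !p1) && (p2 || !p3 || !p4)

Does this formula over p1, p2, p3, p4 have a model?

Try p4 = true.
Try p2 = false.
(!p1) alone gives p1 = false.
(!p3) alone gives p3 = false.
All clauses are satisfied.
A satisfying assignment: p1 ↦ false; p2 ↦ false; p3 ↦ false; p4 ↦ true.

Satisfiable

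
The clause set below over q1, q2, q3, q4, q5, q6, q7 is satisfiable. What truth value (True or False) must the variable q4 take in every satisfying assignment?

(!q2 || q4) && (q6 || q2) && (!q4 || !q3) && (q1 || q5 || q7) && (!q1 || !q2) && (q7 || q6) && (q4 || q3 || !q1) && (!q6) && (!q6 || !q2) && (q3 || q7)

True

Suppose q4 = false.
(!q2) alone gives q2 = false.
(q6) alone gives q6 = true.
Now (!q6) is unsatisfied and unit — conflict.
So every satisfying assignment has q4 = True.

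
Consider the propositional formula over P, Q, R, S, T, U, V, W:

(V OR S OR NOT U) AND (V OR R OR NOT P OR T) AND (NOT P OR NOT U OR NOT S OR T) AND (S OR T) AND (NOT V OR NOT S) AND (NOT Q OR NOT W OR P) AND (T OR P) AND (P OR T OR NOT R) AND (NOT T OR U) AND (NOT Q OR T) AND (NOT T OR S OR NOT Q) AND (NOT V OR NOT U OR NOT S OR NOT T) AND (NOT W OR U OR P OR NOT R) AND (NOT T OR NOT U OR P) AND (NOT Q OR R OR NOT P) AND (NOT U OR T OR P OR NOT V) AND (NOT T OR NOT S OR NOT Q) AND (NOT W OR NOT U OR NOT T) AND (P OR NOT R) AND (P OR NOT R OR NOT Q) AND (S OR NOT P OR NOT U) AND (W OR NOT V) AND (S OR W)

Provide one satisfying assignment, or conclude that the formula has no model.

Try S = true.
Unit clause (NOT V) forces V = false.
Try T = true.
Unit clause (U) forces U = true.
Unit clause (P) forces P = true.
Unit clause (NOT Q) forces Q = false.
Unit clause (NOT W) forces W = false.
All clauses hold; R can take either value.

P ↦ true,  Q ↦ false,  R ↦ false,  S ↦ true,  T ↦ true,  U ↦ true,  V ↦ false,  W ↦ false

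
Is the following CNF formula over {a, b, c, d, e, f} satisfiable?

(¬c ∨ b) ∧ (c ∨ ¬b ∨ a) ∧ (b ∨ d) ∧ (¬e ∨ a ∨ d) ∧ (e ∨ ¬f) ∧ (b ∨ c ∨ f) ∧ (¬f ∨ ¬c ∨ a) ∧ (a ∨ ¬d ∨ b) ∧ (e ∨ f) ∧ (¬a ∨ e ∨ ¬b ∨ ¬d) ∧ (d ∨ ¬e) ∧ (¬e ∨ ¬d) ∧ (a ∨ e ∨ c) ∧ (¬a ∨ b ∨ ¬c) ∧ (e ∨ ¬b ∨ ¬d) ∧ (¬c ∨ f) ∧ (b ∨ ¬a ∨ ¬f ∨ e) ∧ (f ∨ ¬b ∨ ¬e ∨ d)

Unsatisfiable

Branch on c: set c = False.
Branch on b: set b = False.
Unit clause (d) forces d = True.
Unit clause (f) forces f = True.
Unit clause (e) forces e = True.
That conflicts with the unit clause (¬e).
Undo b and try b = True.
Unit clause (a) forces a = True.
Branch on e: set e = True.
Unit clause (d) forces d = True.
That conflicts with the unit clause (¬d).
Undo e and try e = False.
Unit clause (¬f) forces f = False.
That conflicts with the unit clause (f).
Both values of e lead to a conflict.
Both values of b lead to a conflict.
Undo c and try c = True.
Unit clause (b) forces b = True.
Unit clause (f) forces f = True.
Unit clause (e) forces e = True.
Unit clause (a) forces a = True.
Unit clause (d) forces d = True.
That conflicts with the unit clause (¬d).
Both values of c lead to a conflict.
No assignment satisfies every clause.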